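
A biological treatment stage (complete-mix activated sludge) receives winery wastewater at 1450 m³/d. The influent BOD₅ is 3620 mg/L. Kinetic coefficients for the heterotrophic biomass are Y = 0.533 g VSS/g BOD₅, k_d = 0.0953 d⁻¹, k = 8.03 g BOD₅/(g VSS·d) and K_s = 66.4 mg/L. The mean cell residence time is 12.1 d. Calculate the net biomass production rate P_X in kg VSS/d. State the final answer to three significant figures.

For a completely mixed reactor with recycle the Lawrence–McCarty relation gives S = K_s·(1 + k_d·θ_c) / [θ_c·(Y·k − k_d) − 1] = 66.4 × (1 + 0.0953 × 12.1) / [12.1 × (0.533 × 8.03 − 0.0953) − 1] = 143.0 / 49.63 = 2.880 mg/L.
The observed yield is Y_obs = Y/(1 + k_d·θ_c) = 0.533 / (1 + 0.0953 × 12.1) = 0.533 / 2.153 = 0.2475 g VSS per g BOD₅ removed.
Substrate removed = Q·(S₀ − S) = 1450 m³/d × (3620 − 2.88) g/m³ = 5.24×10^6 g/d = 5245 kg/d.
P_X = Y_obs · Q(S₀ − S) = 0.2475 × 5245 = 1298 kg VSS/d.

P_X ≈ 1300 kg VSS/d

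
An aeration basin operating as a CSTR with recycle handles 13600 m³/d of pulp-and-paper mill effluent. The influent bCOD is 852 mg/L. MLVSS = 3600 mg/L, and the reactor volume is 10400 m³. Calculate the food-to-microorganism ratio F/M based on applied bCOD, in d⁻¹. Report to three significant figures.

Food-to-microorganism ratio F/M = Q S₀ / (V X) = 13600 × 852 / (10400 × 3600) = 0.3095 d⁻¹.

F/M ≈ 0.309 d⁻¹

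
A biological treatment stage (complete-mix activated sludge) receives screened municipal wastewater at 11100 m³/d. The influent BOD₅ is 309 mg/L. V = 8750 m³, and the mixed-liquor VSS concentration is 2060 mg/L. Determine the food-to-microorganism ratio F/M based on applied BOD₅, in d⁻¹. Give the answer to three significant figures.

F/M ≈ 0.190 d⁻¹

F/M = applied load / biomass = Q·S₀/(V·X) = 11100 × 309 / (8750 × 2060) = 0.1903 d⁻¹.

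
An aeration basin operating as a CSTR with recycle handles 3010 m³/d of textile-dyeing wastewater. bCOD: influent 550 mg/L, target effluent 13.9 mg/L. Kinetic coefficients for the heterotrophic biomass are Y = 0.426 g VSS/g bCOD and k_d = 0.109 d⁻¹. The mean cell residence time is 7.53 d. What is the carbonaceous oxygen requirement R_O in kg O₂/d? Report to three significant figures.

R_O ≈ 1080 kg O₂/d

Observed yield with endogenous decay: Y_obs = Y / (1 + k_d·θ_c) = 0.426 / (1 + 0.109 × 7.53) = 0.426 / 1.821 = 0.2340 g VSS/g bCOD.
Q·(S₀ − S) = 3010 × (550 − 13.9) × 10⁻³ = 1614 kg/d removed.
Biomass synthesised: P_X = Y_obs × 1614 = 377.5 kg VSS/d.
R_O = Q·ΔS − 1.42 P_X = 1614 − 536.1 = 1078 kg O₂/d.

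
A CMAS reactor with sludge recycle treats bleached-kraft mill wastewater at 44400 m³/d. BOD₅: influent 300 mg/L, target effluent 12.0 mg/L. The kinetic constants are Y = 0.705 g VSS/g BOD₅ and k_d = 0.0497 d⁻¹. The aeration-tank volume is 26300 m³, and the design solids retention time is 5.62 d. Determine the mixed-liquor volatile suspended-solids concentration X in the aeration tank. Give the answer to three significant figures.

X = Y·Q·ΔS·θ_c / [V·(1 + k_d θ_c)] = 0.705 × 44400 × (300 − 12.0) × 5.62 / [26300 × (1 + 0.0497 × 5.62)] = 1506 mg/L.

X ≈ 1510 mg/L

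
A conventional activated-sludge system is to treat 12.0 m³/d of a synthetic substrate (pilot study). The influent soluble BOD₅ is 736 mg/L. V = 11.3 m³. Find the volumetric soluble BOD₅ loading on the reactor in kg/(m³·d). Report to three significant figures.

L_v ≈ 0.782 kg soluble BOD₅/(m³·d)

Applied soluble BOD₅ load per unit volume = Q·S₀/V = (12.0 × 736/1000)/11.30 = 0.7816 kg soluble BOD₅·m⁻³·d⁻¹.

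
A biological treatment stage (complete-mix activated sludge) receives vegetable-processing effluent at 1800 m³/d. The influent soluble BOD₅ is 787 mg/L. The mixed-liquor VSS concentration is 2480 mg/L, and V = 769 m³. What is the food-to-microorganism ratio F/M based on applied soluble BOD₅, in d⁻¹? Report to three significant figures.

F/M ≈ 0.743 d⁻¹

F/M = Q·S₀ / (V·X) = 1800 × 787 / (769.0 × 2480) = 0.7428 g soluble BOD₅·(g VSS·d)⁻¹.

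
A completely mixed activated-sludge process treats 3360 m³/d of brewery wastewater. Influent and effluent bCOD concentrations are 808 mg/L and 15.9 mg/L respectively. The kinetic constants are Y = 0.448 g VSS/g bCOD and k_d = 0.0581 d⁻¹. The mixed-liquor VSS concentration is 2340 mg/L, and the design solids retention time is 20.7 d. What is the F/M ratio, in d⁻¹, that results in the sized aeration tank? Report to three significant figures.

F/M ≈ 0.242 d⁻¹

From the SRT design equation V = Y Q (S₀−S) θ_c / [X (1 + k_d θ_c)] = 0.448 × 3360 × (808 − 15.9) × 20.7 / [2340 × (1 + 0.0581 × 20.7)] = 2.47×10^7 / 5154 = 4789 m³.
F/M = applied load / biomass = Q·S₀/(V·X) = 3360 × 808 / (4789 × 2340) = 0.2423 d⁻¹.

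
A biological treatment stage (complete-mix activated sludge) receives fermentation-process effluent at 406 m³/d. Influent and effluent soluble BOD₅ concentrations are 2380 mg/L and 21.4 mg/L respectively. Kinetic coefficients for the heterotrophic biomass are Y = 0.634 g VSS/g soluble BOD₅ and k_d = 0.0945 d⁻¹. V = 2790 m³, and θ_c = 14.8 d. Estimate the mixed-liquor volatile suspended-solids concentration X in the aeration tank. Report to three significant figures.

X ≈ 1340 mg/L

From V·X·(1 + k_d·θ_c) = Y·Q·(S₀ − S)·θ_c: X = 0.634 × 406 × (2380 − 21.4) × 14.8 / [2790 × (1 + 0.0945 × 14.8)] = 1343 mg/L.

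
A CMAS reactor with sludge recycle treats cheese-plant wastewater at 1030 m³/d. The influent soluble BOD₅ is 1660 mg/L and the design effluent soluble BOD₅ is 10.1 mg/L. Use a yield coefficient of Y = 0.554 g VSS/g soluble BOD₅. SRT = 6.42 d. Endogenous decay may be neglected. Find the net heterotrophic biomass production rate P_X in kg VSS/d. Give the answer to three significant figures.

No decay correction is needed, so Y_obs = Y = 0.554.
Q·(S₀ − S) = 1030 × (1660 − 10.1) × 10⁻³ = 1699 kg/d removed.
Biomass produced: P_X = Y_obs·Q·ΔS = 0.5540 × 1699 ≈ 941.5 kg VSS/d.

P_X ≈ 941 kg VSS/d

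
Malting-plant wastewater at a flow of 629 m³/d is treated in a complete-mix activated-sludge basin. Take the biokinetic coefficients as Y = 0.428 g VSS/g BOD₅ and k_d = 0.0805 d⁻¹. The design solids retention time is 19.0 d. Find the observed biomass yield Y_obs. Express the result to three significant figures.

Y_obs ≈ 0.169 g VSS/g BOD₅

The observed yield is Y_obs = Y/(1 + k_d·θ_c) = 0.428 / (1 + 0.0805 × 19.0) = 0.428 / 2.530 = 0.1692 g VSS per g BOD₅ removed.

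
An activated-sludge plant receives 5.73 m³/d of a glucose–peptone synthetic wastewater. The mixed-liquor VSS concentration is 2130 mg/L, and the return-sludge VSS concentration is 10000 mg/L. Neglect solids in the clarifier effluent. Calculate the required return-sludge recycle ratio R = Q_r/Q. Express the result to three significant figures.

R ≈ 0.271

R = Q_r/Q = X/(X_r − X) = 2130 / (10000 − 2130) = 0.2706.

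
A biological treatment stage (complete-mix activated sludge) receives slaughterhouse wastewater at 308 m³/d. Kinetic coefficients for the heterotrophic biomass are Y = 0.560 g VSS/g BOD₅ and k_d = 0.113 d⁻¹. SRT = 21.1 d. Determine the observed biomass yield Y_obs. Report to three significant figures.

Y_obs ≈ 0.165 g VSS/g BOD₅

The observed yield is Y_obs = Y/(1 + k_d·θ_c) = 0.560 / (1 + 0.113 × 21.1) = 0.560 / 3.384 = 0.1655 g VSS per g BOD₅ removed.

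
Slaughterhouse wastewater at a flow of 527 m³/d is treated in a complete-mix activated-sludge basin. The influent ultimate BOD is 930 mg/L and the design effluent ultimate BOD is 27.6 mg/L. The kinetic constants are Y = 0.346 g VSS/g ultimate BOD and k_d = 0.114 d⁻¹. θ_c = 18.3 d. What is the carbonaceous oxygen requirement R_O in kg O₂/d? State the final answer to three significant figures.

R_O ≈ 400 kg O₂/d

Observed yield with endogenous decay: Y_obs = Y / (1 + k_d·θ_c) = 0.346 / (1 + 0.114 × 18.3) = 0.346 / 3.086 = 0.1121 g VSS/g ultimate BOD.
Substrate removed = Q·(S₀ − S) = 527 m³/d × (930 − 27.6) g/m³ = 4.76×10^5 g/d = 475.6 kg/d.
Net sludge production P_X = 0.1121 × 475.6 = 53.32 kg VSS/d.
R_O = Q·ΔS − 1.42 P_X = 475.6 − 75.71 = 399.9 kg O₂/d.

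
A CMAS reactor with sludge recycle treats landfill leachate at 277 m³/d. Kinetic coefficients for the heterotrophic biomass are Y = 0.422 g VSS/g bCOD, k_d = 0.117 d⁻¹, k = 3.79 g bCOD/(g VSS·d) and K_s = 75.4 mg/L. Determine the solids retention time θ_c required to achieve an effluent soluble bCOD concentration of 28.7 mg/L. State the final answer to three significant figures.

θ_c ≈ 3.09 d

From 1/θ_c = Y·k·S/(K_s + S) − k_d: Y·k·S/(K_s+S) = 0.422 × 3.79 × 28.7 / (75.4 + 28.7) = 0.4409 d⁻¹.
θ_c = 1/(μ − k_d) = 1/(0.4409 − 0.117) = 1/0.3239 = 3.087 d.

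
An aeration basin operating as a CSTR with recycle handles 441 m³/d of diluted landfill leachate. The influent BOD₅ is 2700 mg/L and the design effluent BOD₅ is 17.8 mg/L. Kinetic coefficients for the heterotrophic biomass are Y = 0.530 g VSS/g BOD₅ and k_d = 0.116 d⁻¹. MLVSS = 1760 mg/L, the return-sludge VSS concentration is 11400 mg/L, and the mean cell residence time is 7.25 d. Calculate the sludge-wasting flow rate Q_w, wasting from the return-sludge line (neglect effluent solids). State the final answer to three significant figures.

Q_w ≈ 29.9 m³/d

Rearranging the biomass balance for a CMAS with decay, V = Y·Q·ΔS·θ_c / [X·(1+k_d θ_c)] = 0.530 × 441 × (2700 − 17.8) × 7.25 / [1760 × (1 + 0.116 × 7.25)] = 4.55×10^6 / 3240 = 1403 m³.
θ_c = V·X/(Q_w·X_r) when wasting from the recycle, so Q_w = V·X/(θ_c·X_r) = 1403 × 1760 / (7.25 × 11400) = 29.87 m³/d.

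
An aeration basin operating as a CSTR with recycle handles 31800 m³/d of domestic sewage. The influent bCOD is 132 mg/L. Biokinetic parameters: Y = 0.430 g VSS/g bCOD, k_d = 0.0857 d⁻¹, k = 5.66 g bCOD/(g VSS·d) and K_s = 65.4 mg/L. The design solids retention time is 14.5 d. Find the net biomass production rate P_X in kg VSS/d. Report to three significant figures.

P_X ≈ 778 kg VSS/d

Effluent substrate depends only on kinetics and SRT: S = K_s(1 + k_d θ_c) / [θ_c(Yk − k_d) − 1] = 65.4 × (1 + 0.0857 × 14.5) / [14.5 × (0.430 × 5.66 − 0.0857) − 1] = 146.7 / 33.05 = 4.438 mg/L.
Observed yield with endogenous decay: Y_obs = Y / (1 + k_d·θ_c) = 0.430 / (1 + 0.0857 × 14.5) = 0.430 / 2.243 = 0.1917 g VSS/g bCOD.
ΔS = 132 − 4.44 = 127.6 mg/L, so the substrate removal rate is 31800 × 127.6/1000 = 4056 kg bCOD/d.
P_X = Y_obs · Q(S₀ − S) = 0.1917 × 4056 = 777.8 kg VSS/d.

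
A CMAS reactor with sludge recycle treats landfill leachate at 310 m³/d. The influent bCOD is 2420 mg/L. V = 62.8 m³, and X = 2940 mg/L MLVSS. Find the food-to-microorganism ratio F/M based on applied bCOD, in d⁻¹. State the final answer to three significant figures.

Food-to-microorganism ratio F/M = Q S₀ / (V X) = 310 × 2420 / (62.80 × 2940) = 4.063 d⁻¹.

F/M ≈ 4.06 d⁻¹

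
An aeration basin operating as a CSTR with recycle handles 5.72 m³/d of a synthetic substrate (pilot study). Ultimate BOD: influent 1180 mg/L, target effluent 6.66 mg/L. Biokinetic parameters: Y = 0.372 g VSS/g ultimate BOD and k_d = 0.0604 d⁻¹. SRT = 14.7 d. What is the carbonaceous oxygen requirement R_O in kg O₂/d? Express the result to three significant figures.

Y_obs = Y / (1 + k_d θ_c) = 0.372 / (1 + 0.0604 × 14.7) = 0.372 / 1.888 = 0.1970.
Q·(S₀ − S) = 5.72 × (1180 − 6.66) × 10⁻³ = 6.712 kg/d removed.
P_X = Y_obs·Q·(S₀ − S) = 0.1970 × 6.712 = 1.322 kg VSS/d.
R_O = Q·ΔS − 1.42 P_X = 6.712 − 1.878 = 4.834 kg O₂/d.

R_O ≈ 4.83 kg O₂/d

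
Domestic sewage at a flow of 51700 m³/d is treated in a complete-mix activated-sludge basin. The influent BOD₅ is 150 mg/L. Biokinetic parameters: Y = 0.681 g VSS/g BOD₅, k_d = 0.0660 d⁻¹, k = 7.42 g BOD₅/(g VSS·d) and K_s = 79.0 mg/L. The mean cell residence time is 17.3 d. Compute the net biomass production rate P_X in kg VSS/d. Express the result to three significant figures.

From the Monod/SRT balance for a CMAS, S = K_s·(1+k_d θ_c)/[θ_c·(Y k − k_d) − 1] = 79.0 × (1 + 0.0660 × 17.3) / [17.3 × (0.681 × 7.42 − 0.0660) − 1] = 169.2 / 85.28 = 1.984 mg/L.
The observed yield is Y_obs = Y/(1 + k_d·θ_c) = 0.681 / (1 + 0.0660 × 17.3) = 0.681 / 2.142 = 0.3180 g VSS per g BOD₅ removed.
Substrate removed = Q·(S₀ − S) = 51700 m³/d × (150 − 1.98) g/m³ = 7.65×10^6 g/d = 7653 kg/d.
P_X = Y_obs · Q(S₀ − S) = 0.3180 × 7653 = 2433 kg VSS/d.

P_X ≈ 2430 kg VSS/d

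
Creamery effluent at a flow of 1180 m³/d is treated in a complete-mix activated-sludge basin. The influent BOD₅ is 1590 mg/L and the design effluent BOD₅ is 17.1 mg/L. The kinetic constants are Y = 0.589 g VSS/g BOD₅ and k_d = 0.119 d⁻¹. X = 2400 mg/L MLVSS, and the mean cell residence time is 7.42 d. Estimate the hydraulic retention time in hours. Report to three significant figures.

Rearranging the biomass balance for a CMAS with decay, V = Y·Q·ΔS·θ_c / [X·(1+k_d θ_c)] = 0.589 × 1180 × (1590 − 17.1) × 7.42 / [2400 × (1 + 0.119 × 7.42)] = 8.11×10^6 / 4519 = 1795 m³.
HRT = V/Q = 1795 m³ / 1180 m³·d⁻¹ = 1.521 d × 24 = 36.51 h.

τ ≈ 36.5 h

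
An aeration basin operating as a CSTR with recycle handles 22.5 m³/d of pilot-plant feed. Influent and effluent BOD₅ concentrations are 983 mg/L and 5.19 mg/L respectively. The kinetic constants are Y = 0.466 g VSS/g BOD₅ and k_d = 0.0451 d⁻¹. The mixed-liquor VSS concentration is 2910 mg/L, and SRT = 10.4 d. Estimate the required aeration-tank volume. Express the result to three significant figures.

From the SRT design equation V = Y Q (S₀−S) θ_c / [X (1 + k_d θ_c)] = 0.466 × 22.5 × (983 − 5.19) × 10.4 / [2910 × (1 + 0.0451 × 10.4)] = 1.07×10^5 / 4275 = 24.94 m³.

V ≈ 24.9 m³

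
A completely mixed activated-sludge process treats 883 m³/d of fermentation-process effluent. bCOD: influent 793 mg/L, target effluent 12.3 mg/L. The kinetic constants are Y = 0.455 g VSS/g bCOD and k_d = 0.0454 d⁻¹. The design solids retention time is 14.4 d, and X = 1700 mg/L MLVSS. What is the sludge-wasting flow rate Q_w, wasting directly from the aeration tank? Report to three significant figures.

Q_w ≈ 112 m³/d

From the SRT design equation V = Y Q (S₀−S) θ_c / [X (1 + k_d θ_c)] = 0.455 × 883 × (793 − 12.3) × 14.4 / [1700 × (1 + 0.0454 × 14.4)] = 4.52×10^6 / 2811 = 1607 m³.
For wasting at MLVSS concentration, Q_w = V/θ_c = 1607/14.4 = 111.6 m³/d.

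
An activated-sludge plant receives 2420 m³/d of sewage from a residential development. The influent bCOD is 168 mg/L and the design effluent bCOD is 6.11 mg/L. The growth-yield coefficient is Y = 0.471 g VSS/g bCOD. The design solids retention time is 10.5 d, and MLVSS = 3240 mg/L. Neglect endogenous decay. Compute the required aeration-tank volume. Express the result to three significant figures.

Biomass mass balance (decay neglected): V·X = Y·Q·(S₀ − S)·θ_c, so V = 0.471 × 2420 × (168 − 6.11) × 10.5 / 3240 = 598.0 m³.

V ≈ 598 m³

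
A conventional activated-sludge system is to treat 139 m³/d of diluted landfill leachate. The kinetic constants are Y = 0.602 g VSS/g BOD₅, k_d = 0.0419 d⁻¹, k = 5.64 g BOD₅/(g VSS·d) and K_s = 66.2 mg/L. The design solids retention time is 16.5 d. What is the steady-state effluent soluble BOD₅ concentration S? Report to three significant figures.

From the Monod/SRT balance for a CMAS, S = K_s·(1+k_d θ_c)/[θ_c·(Y k − k_d) − 1] = 66.2 × (1 + 0.0419 × 16.5) / [16.5 × (0.602 × 5.64 − 0.0419) − 1] = 112.0 / 54.33 = 2.061 mg/L.

S ≈ 2.06 mg/L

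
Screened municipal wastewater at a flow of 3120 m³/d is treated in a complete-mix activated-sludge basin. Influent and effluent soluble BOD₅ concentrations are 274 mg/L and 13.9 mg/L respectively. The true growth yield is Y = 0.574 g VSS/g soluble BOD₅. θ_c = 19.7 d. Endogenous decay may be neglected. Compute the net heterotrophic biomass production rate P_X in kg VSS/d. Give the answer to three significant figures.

No decay correction is needed, so Y_obs = Y = 0.574.
Q·(S₀ − S) = 3120 × (274 − 13.9) × 10⁻³ = 811.5 kg/d removed.
Net biomass production P_X = Y_obs × Q·(S₀ − S) = 0.5740 × 811.5 = 465.8 kg VSS/d.

P_X ≈ 466 kg VSS/d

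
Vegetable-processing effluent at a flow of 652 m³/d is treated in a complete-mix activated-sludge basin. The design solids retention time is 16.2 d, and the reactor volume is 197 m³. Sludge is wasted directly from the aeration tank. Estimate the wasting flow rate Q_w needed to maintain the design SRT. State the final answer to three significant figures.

Wasting from the aeration tank: Q_w = V / θ_c = 197.0 / 16.2 = 12.16 m³/d.

Q_w ≈ 12.2 m³/d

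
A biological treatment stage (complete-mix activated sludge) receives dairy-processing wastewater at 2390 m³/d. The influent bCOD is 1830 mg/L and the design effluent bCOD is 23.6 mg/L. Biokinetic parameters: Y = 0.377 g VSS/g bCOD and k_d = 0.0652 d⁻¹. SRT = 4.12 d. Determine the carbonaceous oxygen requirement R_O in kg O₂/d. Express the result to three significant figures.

R_O ≈ 2500 kg O₂/d

Y_obs = Y / (1 + k_d θ_c) = 0.377 / (1 + 0.0652 × 4.12) = 0.377 / 1.269 = 0.2972.
Q·(S₀ − S) = 2390 × (1830 − 23.6) × 10⁻³ = 4317 kg/d removed.
P_X = Y_obs·Q·(S₀ − S) = 0.2972 × 4317 = 1283 kg VSS/d.
Carbonaceous O₂ demand = substrate oxidised − cell-mass equivalent = 4317 − 1.42 × 1283 = 2495 kg O₂/d.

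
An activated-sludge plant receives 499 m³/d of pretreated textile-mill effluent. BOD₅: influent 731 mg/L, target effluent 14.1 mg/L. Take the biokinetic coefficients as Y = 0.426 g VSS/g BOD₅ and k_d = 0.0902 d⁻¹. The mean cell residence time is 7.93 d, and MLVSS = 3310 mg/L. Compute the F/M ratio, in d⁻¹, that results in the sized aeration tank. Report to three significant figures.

F/M ≈ 0.518 d⁻¹

Steady-state biomass mass balance: V·X·(1 + k_d·θ_c) = Y·Q·(S₀ − S)·θ_c, so V = 0.426 × 499 × (731 − 14.1) × 7.93 / [3310 × (1 + 0.0902 × 7.93)] = 1.21×10^6 / 5678 = 212.9 m³.
F/M = Q·S₀ / (V·X) = 499 × 731 / (212.9 × 3310) = 0.5177 g BOD₅·(g VSS·d)⁻¹.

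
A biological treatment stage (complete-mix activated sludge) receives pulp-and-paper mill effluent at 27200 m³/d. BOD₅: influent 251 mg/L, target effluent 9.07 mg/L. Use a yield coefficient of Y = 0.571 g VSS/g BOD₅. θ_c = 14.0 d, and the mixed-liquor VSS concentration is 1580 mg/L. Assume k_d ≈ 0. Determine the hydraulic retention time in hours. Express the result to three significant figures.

With k_d = 0 the design equation reduces to V = Y Q (S₀−S) θ_c / X = 0.571 × 27200 × (251 − 9.07) × 14.0 / 1580 = 33294 m³.
τ = V/Q = 33294/27200 = 1.224 d, or 29.38 h.

τ ≈ 29.4 h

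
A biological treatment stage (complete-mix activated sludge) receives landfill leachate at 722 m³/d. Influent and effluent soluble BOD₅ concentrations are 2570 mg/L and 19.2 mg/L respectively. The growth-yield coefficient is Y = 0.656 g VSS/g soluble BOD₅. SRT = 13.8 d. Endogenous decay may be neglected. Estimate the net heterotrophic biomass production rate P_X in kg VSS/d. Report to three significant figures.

P_X ≈ 1210 kg VSS/d

Since k_d ≈ 0, Y_obs = Y = 0.656 g VSS/g soluble BOD₅.
ΔS = 2570 − 19.2 = 2551 mg/L, so the substrate removal rate is 722 × 2551/1000 = 1842 kg soluble BOD₅/d.
P_X = Y_obs · Q(S₀ − S) = 0.6560 × 1842 = 1208 kg VSS/d.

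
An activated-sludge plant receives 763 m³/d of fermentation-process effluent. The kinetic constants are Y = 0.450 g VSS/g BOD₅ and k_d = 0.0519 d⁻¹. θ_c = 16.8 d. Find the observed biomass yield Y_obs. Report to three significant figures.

Y_obs = Y / (1 + k_d θ_c) = 0.450 / (1 + 0.0519 × 16.8) = 0.450 / 1.872 = 0.2404.

Y_obs ≈ 0.240 g VSS/g BOD₅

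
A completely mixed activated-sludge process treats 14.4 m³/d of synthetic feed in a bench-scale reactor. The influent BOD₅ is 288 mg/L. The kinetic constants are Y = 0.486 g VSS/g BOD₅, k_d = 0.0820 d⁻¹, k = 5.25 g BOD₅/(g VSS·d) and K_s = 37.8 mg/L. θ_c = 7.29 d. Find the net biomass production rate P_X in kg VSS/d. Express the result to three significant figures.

P_X ≈ 1.25 kg VSS/d

From the Monod/SRT balance for a CMAS, S = K_s·(1+k_d θ_c)/[θ_c·(Y k − k_d) − 1] = 37.8 × (1 + 0.0820 × 7.29) / [7.29 × (0.486 × 5.25 − 0.0820) − 1] = 60.40 / 17.00 = 3.552 mg/L.
Observed yield with endogenous decay: Y_obs = Y / (1 + k_d·θ_c) = 0.486 / (1 + 0.0820 × 7.29) = 0.486 / 1.598 = 0.3042 g VSS/g BOD₅.
Q·(S₀ − S) = 14.4 × (288 − 3.55) × 10⁻³ = 4.096 kg/d removed.
P_X = Y_obs · Q(S₀ − S) = 0.3042 × 4.096 = 1.246 kg VSS/d.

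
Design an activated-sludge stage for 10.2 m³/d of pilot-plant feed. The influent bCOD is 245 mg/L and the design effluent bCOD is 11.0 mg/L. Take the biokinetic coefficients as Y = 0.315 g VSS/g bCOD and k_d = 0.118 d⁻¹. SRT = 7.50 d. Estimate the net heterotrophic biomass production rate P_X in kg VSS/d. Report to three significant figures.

The observed yield is Y_obs = Y/(1 + k_d·θ_c) = 0.315 / (1 + 0.118 × 7.50) = 0.315 / 1.885 = 0.1671 g VSS per g bCOD removed.
Q·(S₀ − S) = 10.2 × (245 − 11.0) × 10⁻³ = 2.387 kg/d removed.
P_X = Y_obs · Q(S₀ − S) = 0.1671 × 2.387 = 0.3989 kg VSS/d.

P_X ≈ 0.399 kg VSS/d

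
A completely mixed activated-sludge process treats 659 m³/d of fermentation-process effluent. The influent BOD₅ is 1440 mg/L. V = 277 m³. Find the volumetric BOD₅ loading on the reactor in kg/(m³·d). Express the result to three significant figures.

Applied BOD₅ load per unit volume = Q·S₀/V = (659 × 1440/1000)/277.0 = 3.426 kg BOD₅·m⁻³·d⁻¹.

L_v ≈ 3.43 kg BOD₅/(m³·d)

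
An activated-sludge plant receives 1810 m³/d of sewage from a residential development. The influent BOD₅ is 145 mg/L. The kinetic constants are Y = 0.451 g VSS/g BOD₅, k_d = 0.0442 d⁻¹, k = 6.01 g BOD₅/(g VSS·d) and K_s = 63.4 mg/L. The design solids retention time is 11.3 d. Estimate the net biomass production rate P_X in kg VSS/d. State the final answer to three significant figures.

Effluent substrate depends only on kinetics and SRT: S = K_s(1 + k_d θ_c) / [θ_c(Yk − k_d) − 1] = 63.4 × (1 + 0.0442 × 11.3) / [11.3 × (0.451 × 6.01 − 0.0442) − 1] = 95.07 / 29.13 = 3.264 mg/L.
Correct the yield for decay: Y_obs = Y/(1 + k_d θ_c) = 0.451 / (1 + 0.0442 × 11.3) = 0.451 / 1.499 = 0.3008.
Q·(S₀ − S) = 1810 × (145 − 3.26) × 10⁻³ = 256.5 kg/d removed.
P_X = Y_obs · Q(S₀ − S) = 0.3008 × 256.5 = 77.16 kg VSS/d.

P_X ≈ 77.2 kg VSS/d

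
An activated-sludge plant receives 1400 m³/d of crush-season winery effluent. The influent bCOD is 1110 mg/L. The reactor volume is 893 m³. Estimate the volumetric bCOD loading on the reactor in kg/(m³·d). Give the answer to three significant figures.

L_v ≈ 1.74 kg bCOD/(m³·d)

L_v = Q S₀ / V = 1400 × 1110 × 10⁻³ / 893.0 = 1.740 kg/(m³·d).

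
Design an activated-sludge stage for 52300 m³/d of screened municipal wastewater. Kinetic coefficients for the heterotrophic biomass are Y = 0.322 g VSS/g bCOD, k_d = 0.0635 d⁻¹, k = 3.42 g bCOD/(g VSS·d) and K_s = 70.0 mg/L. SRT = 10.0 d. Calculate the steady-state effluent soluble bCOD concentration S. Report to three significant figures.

From the Monod/SRT balance for a CMAS, S = K_s·(1+k_d θ_c)/[θ_c·(Y k − k_d) − 1] = 70.0 × (1 + 0.0635 × 10.0) / [10.0 × (0.322 × 3.42 − 0.0635) − 1] = 114.5 / 9.377 = 12.20 mg/L.

S ≈ 12.2 mg/L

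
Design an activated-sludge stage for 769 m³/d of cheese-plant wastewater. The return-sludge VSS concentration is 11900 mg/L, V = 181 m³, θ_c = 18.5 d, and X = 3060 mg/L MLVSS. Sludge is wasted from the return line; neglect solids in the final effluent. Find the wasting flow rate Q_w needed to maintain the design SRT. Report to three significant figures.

Q_w ≈ 2.52 m³/d

θ_c = V·X/(Q_w·X_r) when wasting from the recycle, so Q_w = V·X/(θ_c·X_r) = 181.0 × 3060 / (18.5 × 11900) = 2.516 m³/d.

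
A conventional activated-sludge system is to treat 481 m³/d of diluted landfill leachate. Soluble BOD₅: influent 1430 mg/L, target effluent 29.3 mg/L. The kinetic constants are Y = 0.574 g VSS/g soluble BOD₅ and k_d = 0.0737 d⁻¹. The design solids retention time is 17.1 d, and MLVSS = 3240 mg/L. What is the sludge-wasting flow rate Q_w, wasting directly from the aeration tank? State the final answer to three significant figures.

Rearranging the biomass balance for a CMAS with decay, V = Y·Q·ΔS·θ_c / [X·(1+k_d θ_c)] = 0.574 × 481 × (1430 − 29.3) × 17.1 / [3240 × (1 + 0.0737 × 17.1)] = 6.61×10^6 / 7323 = 903.0 m³.
For wasting at MLVSS concentration, Q_w = V/θ_c = 903.0/17.1 = 52.81 m³/d.

Q_w ≈ 52.8 m³/d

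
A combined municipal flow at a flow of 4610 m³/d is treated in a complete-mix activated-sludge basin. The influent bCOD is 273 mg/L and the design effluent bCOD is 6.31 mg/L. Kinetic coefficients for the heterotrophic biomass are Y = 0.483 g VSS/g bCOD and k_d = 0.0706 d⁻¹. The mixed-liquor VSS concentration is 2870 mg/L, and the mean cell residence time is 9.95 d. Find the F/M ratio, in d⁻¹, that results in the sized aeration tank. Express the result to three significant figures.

F/M ≈ 0.363 d⁻¹

Steady-state biomass mass balance: V·X·(1 + k_d·θ_c) = Y·Q·(S₀ − S)·θ_c, so V = 0.483 × 4610 × (273 − 6.31) × 9.95 / [2870 × (1 + 0.0706 × 9.95)] = 5.91×10^6 / 4886 = 1209 m³.
Food-to-microorganism ratio F/M = Q S₀ / (V X) = 4610 × 273 / (1209 × 2870) = 0.3626 d⁻¹.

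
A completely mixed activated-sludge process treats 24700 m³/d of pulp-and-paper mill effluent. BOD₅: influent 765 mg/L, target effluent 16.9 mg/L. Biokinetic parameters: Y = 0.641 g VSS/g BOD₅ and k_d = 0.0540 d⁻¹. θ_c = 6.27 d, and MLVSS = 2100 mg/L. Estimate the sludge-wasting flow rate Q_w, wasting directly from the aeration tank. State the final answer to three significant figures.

Steady-state biomass mass balance: V·X·(1 + k_d·θ_c) = Y·Q·(S₀ − S)·θ_c, so V = 0.641 × 24700 × (765 − 16.9) × 6.27 / [2100 × (1 + 0.0540 × 6.27)] = 7.43×10^7 / 2811 = 26419 m³.
With mixed-liquor wasting, θ_c = V/Q_w, so Q_w = V/θ_c = 26419/6.27 = 4214 m³/d.

Q_w ≈ 4210 m³/d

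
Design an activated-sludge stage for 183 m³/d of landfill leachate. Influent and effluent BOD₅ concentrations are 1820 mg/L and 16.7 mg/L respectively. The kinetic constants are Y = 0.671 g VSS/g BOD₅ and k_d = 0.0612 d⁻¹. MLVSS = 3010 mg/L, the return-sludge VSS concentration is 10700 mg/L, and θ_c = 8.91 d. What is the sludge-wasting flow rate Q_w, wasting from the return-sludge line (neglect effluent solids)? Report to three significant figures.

From the SRT design equation V = Y Q (S₀−S) θ_c / [X (1 + k_d θ_c)] = 0.671 × 183 × (1820 − 16.7) × 8.91 / [3010 × (1 + 0.0612 × 8.91)] = 1.97×10^6 / 4651 = 424.2 m³.
Wasting from the return line (neglecting effluent solids): Q_w = V·X / (θ_c·X_r) = 424.2 × 3010 / (8.91 × 10700) = 13.39 m³/d.

Q_w ≈ 13.4 m³/d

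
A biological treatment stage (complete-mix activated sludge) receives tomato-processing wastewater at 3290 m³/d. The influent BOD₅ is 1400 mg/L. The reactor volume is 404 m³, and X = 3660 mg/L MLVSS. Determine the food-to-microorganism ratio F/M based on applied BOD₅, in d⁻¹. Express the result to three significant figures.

F/M ≈ 3.12 d⁻¹

Food-to-microorganism ratio F/M = Q S₀ / (V X) = 3290 × 1400 / (404.0 × 3660) = 3.115 d⁻¹.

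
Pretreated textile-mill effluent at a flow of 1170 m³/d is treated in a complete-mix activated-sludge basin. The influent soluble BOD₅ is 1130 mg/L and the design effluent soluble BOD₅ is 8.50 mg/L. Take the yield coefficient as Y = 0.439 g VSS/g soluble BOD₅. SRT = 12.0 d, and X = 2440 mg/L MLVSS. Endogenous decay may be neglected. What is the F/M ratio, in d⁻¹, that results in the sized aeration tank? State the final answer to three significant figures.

V·X = Y·Q·ΔS·θ_c gives V = 0.439 × 1170 × (1130 − 8.50) × 12.0 / 2440 = 2833 m³.
Food-to-microorganism ratio F/M = Q S₀ / (V X) = 1170 × 1130 / (2833 × 2440) = 0.1913 d⁻¹.

F/M ≈ 0.191 d⁻¹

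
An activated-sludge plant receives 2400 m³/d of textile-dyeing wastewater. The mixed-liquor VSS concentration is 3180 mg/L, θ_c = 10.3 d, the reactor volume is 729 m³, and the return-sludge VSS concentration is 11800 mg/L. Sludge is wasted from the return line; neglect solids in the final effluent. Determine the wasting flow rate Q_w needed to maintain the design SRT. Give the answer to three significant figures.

Q_w ≈ 19.1 m³/d

Q_w = (V·X)/(θ_c X_r) = 729.0 × 3180 / (10.3 × 11800) = 19.07 m³/d.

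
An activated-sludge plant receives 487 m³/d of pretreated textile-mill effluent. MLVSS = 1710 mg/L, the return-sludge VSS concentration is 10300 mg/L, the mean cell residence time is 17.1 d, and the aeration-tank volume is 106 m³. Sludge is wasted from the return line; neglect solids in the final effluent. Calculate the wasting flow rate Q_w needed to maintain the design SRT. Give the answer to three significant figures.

Q_w ≈ 1.03 m³/d

Q_w = (V·X)/(θ_c X_r) = 106.0 × 1710 / (17.1 × 10300) = 1.029 m³/d.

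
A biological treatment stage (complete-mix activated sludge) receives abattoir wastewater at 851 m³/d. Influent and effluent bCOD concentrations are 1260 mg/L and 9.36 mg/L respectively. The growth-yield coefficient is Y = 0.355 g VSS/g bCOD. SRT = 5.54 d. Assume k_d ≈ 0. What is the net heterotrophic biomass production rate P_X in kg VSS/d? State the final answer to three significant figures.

Since k_d ≈ 0, Y_obs = Y = 0.355 g VSS/g bCOD.
ΔS = 1260 − 9.36 = 1251 mg/L, so the substrate removal rate is 851 × 1251/1000 = 1064 kg bCOD/d.
So the net sludge growth is P_X = 0.3550 × 1064 = 377.8 kg VSS/d.

P_X ≈ 378 kg VSS/d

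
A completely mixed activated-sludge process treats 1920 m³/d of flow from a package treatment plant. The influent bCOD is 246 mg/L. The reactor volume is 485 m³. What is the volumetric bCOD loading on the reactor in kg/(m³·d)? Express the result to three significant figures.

Volumetric loading L_v = Q·S₀ / V = 1920 × 246 g/m³ / 485.0 m³ = 973.9 g/(m³·d) = 0.9739 kg bCOD/(m³·d).

L_v ≈ 0.974 kg bCOD/(m³·d)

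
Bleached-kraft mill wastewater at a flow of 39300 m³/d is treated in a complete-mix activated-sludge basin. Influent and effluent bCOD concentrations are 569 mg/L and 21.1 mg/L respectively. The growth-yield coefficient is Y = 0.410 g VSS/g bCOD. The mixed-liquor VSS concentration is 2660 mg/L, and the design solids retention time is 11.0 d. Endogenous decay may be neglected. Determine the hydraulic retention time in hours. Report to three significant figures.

With k_d = 0 the design equation reduces to V = Y Q (S₀−S) θ_c / X = 0.410 × 39300 × (569 − 21.1) × 11.0 / 2660 = 36508 m³.
τ = V/Q = 36508/39300 = 0.9290 d, or 22.29 h.

τ ≈ 22.3 h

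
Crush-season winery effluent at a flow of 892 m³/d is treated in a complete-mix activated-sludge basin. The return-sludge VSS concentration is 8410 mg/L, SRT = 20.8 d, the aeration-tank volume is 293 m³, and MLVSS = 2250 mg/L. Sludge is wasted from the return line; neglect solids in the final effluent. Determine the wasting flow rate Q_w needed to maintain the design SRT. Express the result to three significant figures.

Q_w = (V·X)/(θ_c X_r) = 293.0 × 2250 / (20.8 × 8410) = 3.769 m³/d.

Q_w ≈ 3.77 m³/d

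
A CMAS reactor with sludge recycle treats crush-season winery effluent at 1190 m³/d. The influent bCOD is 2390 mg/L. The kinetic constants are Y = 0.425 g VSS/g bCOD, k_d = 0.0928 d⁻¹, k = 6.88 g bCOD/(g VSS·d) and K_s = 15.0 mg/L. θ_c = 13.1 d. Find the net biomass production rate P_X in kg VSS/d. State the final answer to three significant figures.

P_X ≈ 545 kg VSS/d

From the Monod/SRT balance for a CMAS, S = K_s·(1+k_d θ_c)/[θ_c·(Y k − k_d) − 1] = 15.0 × (1 + 0.0928 × 13.1) / [13.1 × (0.425 × 6.88 − 0.0928) − 1] = 33.24 / 36.09 = 0.9209 mg/L.
Y_obs = Y / (1 + k_d θ_c) = 0.425 / (1 + 0.0928 × 13.1) = 0.425 / 2.216 = 0.1918.
ΔS = 2390 − 0.921 = 2389 mg/L, so the substrate removal rate is 1190 × 2389/1000 = 2843 kg bCOD/d.
So the net sludge growth is P_X = 0.1918 × 2843 = 545.3 kg VSS/d.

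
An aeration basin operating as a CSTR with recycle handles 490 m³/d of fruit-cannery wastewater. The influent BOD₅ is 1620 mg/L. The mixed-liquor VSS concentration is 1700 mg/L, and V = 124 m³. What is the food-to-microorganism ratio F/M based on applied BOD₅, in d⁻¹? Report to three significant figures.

Food-to-microorganism ratio F/M = Q S₀ / (V X) = 490 × 1620 / (124.0 × 1700) = 3.766 d⁻¹.

F/M ≈ 3.77 d⁻¹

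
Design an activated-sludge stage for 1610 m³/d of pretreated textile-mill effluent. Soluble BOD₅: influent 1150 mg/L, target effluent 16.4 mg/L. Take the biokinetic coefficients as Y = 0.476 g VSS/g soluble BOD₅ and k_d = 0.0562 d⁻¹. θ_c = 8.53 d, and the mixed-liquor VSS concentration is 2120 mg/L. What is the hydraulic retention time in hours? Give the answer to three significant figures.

τ ≈ 35.2 h

Steady-state biomass mass balance: V·X·(1 + k_d·θ_c) = Y·Q·(S₀ − S)·θ_c, so V = 0.476 × 1610 × (1150 − 16.4) × 8.53 / [2120 × (1 + 0.0562 × 8.53)] = 7.41×10^6 / 3136 = 2363 m³.
Hydraulic retention time τ = V/Q = 2363 / 1610 = 1.468 d = 35.22 h.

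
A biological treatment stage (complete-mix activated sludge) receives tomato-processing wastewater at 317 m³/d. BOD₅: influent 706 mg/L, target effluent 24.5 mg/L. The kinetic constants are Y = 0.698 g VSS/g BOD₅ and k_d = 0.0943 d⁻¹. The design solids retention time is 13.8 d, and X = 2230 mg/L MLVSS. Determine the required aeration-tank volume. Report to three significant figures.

V ≈ 405 m³

From the SRT design equation V = Y Q (S₀−S) θ_c / [X (1 + k_d θ_c)] = 0.698 × 317 × (706 − 24.5) × 13.8 / [2230 × (1 + 0.0943 × 13.8)] = 2.08×10^6 / 5132 = 405.5 m³.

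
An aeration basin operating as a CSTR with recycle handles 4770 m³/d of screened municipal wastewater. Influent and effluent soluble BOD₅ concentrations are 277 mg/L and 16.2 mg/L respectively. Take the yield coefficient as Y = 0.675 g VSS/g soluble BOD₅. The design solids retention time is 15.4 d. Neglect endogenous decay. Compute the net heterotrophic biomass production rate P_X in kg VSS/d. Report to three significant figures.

Since k_d ≈ 0, Y_obs = Y = 0.675 g VSS/g soluble BOD₅.
ΔS = 277 − 16.2 = 260.8 mg/L, so the substrate removal rate is 4770 × 260.8/1000 = 1244 kg soluble BOD₅/d.
So the net sludge growth is P_X = 0.6750 × 1244 = 839.7 kg VSS/d.

P_X ≈ 840 kg VSS/d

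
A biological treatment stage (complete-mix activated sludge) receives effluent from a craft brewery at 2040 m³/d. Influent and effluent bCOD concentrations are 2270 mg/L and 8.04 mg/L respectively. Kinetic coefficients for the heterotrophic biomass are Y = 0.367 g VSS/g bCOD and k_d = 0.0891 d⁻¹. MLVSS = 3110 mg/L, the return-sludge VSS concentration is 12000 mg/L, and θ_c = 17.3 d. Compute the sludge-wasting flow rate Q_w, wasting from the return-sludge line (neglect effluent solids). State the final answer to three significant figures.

Steady-state biomass mass balance: V·X·(1 + k_d·θ_c) = Y·Q·(S₀ − S)·θ_c, so V = 0.367 × 2040 × (2270 − 8.04) × 17.3 / [3110 × (1 + 0.0891 × 17.3)] = 2.93×10^7 / 7904 = 3707 m³.
Q_w = (V·X)/(θ_c X_r) = 3707 × 3110 / (17.3 × 12000) = 55.53 m³/d.

Q_w ≈ 55.5 m³/d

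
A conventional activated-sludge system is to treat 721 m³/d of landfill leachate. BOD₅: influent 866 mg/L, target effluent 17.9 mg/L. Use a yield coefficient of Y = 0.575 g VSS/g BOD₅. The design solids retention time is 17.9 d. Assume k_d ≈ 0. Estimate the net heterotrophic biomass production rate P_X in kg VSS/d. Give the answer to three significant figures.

With endogenous decay neglected, the observed yield equals the true yield: Y_obs = Y = 0.575 g VSS/g BOD₅.
ΔS = 866 − 17.9 = 848.1 mg/L, so the substrate removal rate is 721 × 848.1/1000 = 611.5 kg BOD₅/d.
P_X = Y_obs · Q(S₀ − S) = 0.5750 × 611.5 = 351.6 kg VSS/d.

P_X ≈ 352 kg VSS/d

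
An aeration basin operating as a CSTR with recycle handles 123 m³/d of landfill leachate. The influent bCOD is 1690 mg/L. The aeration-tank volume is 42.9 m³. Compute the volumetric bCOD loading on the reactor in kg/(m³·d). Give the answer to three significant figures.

Applied bCOD load per unit volume = Q·S₀/V = (123 × 1690/1000)/42.90 = 4.845 kg bCOD·m⁻³·d⁻¹.

L_v ≈ 4.85 kg bCOD/(m³·d)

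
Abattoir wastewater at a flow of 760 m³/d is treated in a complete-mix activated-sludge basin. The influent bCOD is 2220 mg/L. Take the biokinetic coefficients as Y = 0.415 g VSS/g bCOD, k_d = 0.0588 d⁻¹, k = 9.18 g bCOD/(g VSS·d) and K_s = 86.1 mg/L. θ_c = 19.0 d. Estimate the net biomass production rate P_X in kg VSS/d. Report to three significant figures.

From the Monod/SRT balance for a CMAS, S = K_s·(1+k_d θ_c)/[θ_c·(Y k − k_d) − 1] = 86.1 × (1 + 0.0588 × 19.0) / [19.0 × (0.415 × 9.18 − 0.0588) − 1] = 182.3 / 70.27 = 2.594 mg/L.
Observed yield with endogenous decay: Y_obs = Y / (1 + k_d·θ_c) = 0.415 / (1 + 0.0588 × 19.0) = 0.415 / 2.117 = 0.1960 g VSS/g bCOD.
Substrate removed = Q·(S₀ − S) = 760 m³/d × (2220 − 2.59) g/m³ = 1.69×10^6 g/d = 1685 kg/d.
Biomass produced: P_X = Y_obs·Q·ΔS = 0.1960 × 1685 ≈ 330.3 kg VSS/d.

P_X ≈ 330 kg VSS/d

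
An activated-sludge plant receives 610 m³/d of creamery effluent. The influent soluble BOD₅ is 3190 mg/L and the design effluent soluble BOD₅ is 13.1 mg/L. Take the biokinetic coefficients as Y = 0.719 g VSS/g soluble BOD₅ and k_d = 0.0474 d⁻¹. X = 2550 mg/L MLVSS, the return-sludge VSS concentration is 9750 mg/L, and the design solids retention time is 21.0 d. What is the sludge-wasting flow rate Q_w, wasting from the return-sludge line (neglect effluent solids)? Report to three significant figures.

Q_w ≈ 71.6 m³/d

Rearranging the biomass balance for a CMAS with decay, V = Y·Q·ΔS·θ_c / [X·(1+k_d θ_c)] = 0.719 × 610 × (3190 − 13.1) × 21.0 / [2550 × (1 + 0.0474 × 21.0)] = 2.93×10^7 / 5088 = 5751 m³.
Q_w = (V·X)/(θ_c X_r) = 5751 × 2550 / (21.0 × 9750) = 71.62 m³/d.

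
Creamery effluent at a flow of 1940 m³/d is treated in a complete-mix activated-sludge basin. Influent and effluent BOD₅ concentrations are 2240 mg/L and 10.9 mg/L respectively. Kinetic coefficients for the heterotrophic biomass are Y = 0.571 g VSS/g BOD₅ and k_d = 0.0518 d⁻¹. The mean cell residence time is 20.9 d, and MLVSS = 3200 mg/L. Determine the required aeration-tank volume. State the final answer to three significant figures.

V ≈ 7740 m³

Steady-state biomass mass balance: V·X·(1 + k_d·θ_c) = Y·Q·(S₀ − S)·θ_c, so V = 0.571 × 1940 × (2240 − 10.9) × 20.9 / [3200 × (1 + 0.0518 × 20.9)] = 5.16×10^7 / 6664 = 7744 m³.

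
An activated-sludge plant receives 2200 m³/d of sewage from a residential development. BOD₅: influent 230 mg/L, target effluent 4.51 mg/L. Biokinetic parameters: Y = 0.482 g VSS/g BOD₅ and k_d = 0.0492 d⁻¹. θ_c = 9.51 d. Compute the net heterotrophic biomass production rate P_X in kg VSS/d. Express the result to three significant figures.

P_X ≈ 163 kg VSS/d

The observed yield is Y_obs = Y/(1 + k_d·θ_c) = 0.482 / (1 + 0.0492 × 9.51) = 0.482 / 1.468 = 0.3284 g VSS per g BOD₅ removed.
ΔS = 230 − 4.51 = 225.5 mg/L, so the substrate removal rate is 2200 × 225.5/1000 = 496.1 kg BOD₅/d.
Net biomass production P_X = Y_obs × Q·(S₀ − S) = 0.3284 × 496.1 = 162.9 kg VSS/d.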